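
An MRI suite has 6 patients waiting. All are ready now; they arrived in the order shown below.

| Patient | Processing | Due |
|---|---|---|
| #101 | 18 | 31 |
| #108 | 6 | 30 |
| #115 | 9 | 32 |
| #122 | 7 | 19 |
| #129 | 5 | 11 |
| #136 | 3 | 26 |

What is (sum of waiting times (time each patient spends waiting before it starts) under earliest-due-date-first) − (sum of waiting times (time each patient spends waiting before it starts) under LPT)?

EDD (increasing due date): #129 #122 #136 #108 #101 #115.
#129: waits 0, runs 0→5
#122: waits 5, runs 5→12
#136: waits 12, runs 12→15
#108: waits 15, runs 15→21
#101: waits 21, runs 21→39
#115: waits 39, runs 39→48
Sum = 0+5+12+15+21+39 = 92.
LPT (decreasing processing time): #101 #115 #122 #108 #129 #136.
#101: waits 0, runs 0→18
#115: waits 18, runs 18→27
#122: waits 27, runs 27→34
#108: waits 34, runs 34→40
#129: waits 40, runs 40→45
#136: waits 45, runs 45→48
Sum = 0+18+27+34+40+45 = 164.
Difference = 92 − 164 = -72.

-72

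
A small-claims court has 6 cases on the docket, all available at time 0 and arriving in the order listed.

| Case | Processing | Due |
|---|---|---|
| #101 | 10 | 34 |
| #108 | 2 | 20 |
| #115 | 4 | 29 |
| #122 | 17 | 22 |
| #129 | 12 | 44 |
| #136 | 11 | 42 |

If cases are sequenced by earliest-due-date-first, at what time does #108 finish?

2

EDD (increasing due date): #108 #122 #115 #101 #136 #129.
#108: 0→2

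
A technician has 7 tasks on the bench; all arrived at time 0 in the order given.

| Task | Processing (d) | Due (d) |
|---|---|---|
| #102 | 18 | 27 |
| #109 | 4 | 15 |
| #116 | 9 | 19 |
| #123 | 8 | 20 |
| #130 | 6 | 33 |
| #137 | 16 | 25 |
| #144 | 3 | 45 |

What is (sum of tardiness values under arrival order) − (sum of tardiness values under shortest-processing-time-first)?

FIFO (arrival order): #102 #109 #116 #123 #130 #137 #144.
#102: 0→18, due 27, tardiness 0
#109: 18→22, due 15, tardiness 7
#116: 22→31, due 19, tardiness 12
#123: 31→39, due 20, tardiness 19
#130: 39→45, due 33, tardiness 12
#137: 45→61, due 25, tardiness 36
#144: 61→64, due 45, tardiness 19
Sum = 0+7+12+19+12+36+19 = 105.
SPT (increasing processing time): #144 #109 #130 #123 #116 #137 #102.
#144: 0→3, due 45, tardiness 0
#109: 3→7, due 15, tardiness 0
#130: 7→13, due 33, tardiness 0
#123: 13→21, due 20, tardiness 1
#116: 21→30, due 19, tardiness 11
#137: 30→46, due 25, tardiness 21
#102: 46→64, due 27, tardiness 37
Sum = 0+0+0+1+11+21+37 = 70.
Difference = 105 − 70 = 35.

35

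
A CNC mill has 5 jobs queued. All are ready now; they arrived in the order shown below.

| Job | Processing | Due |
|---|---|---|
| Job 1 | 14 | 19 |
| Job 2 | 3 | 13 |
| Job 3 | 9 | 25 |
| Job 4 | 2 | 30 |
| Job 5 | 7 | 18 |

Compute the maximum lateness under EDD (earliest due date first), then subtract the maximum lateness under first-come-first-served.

EDD (increasing due date): Job 2 Job 5 Job 1 Job 3 Job 4.
Job 2: 0→3, due 13, lateness -10
Job 5: 3→10, due 18, lateness -8
Job 1: 10→24, due 19, lateness 5
Job 3: 24→33, due 25, lateness 8
Job 4: 33→35, due 30, lateness 5
Maximum = 8.
FIFO (arrival order): Job 1 Job 2 Job 3 Job 4 Job 5.
Job 1: 0→14, due 19, lateness -5
Job 2: 14→17, due 13, lateness 4
Job 3: 17→26, due 25, lateness 1
Job 4: 26→28, due 30, lateness -2
Job 5: 28→35, due 18, lateness 17
Maximum = 17.
Difference = 8 − 17 = -9.

-9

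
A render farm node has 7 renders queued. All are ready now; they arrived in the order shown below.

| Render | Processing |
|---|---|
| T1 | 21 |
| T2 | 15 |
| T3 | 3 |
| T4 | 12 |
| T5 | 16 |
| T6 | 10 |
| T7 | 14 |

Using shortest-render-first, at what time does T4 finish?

25

SPT (increasing processing time): T3 T6 T4 T7 T2 T5 T1.
T3: 0→3
T6: 3→13
T4: 13→25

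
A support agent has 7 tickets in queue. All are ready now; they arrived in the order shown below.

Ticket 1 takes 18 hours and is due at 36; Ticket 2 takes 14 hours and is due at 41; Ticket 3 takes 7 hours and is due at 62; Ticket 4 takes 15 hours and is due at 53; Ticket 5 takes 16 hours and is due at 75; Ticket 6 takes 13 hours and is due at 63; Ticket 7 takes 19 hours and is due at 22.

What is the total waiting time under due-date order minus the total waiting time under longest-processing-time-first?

-22

EDD (increasing due date): Ticket 7 Ticket 1 Ticket 2 Ticket 4 Ticket 3 Ticket 6 Ticket 5.
Ticket 7: waits 0, runs 0→19
Ticket 1: waits 19, runs 19→37
Ticket 2: waits 37, runs 37→51
Ticket 4: waits 51, runs 51→66
Ticket 3: waits 66, runs 66→73
Ticket 6: waits 73, runs 73→86
Ticket 5: waits 86, runs 86→102
Sum = 0+19+37+51+66+73+86 = 332.
LPT (decreasing processing time): Ticket 7 Ticket 1 Ticket 5 Ticket 4 Ticket 2 Ticket 6 Ticket 3.
Ticket 7: waits 0, runs 0→19
Ticket 1: waits 19, runs 19→37
Ticket 5: waits 37, runs 37→53
Ticket 4: waits 53, runs 53→68
Ticket 2: waits 68, runs 68→82
Ticket 6: waits 82, runs 82→95
Ticket 3: waits 95, runs 95→102
Sum = 0+19+37+53+68+82+95 = 354.
Difference = 332 − 354 = -22.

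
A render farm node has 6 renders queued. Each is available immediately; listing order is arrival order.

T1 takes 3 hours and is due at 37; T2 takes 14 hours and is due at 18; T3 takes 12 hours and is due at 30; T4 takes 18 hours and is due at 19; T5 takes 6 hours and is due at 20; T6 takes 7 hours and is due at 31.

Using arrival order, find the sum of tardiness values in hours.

FIFO (arrival order): T1 T2 T3 T4 T5 T6.
T1: 0→3, due 37, tardiness 0
T2: 3→17, due 18, tardiness 0
T3: 17→29, due 30, tardiness 0
T4: 29→47, due 19, tardiness 28
T5: 47→53, due 20, tardiness 33
T6: 53→60, due 31, tardiness 29
Sum = 0+0+0+28+33+29 = 90.

90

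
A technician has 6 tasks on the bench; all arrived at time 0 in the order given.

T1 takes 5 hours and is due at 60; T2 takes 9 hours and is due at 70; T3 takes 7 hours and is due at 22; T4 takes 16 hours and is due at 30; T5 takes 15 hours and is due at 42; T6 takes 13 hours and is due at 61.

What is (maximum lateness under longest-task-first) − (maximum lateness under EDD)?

LPT (decreasing processing time): T4 T5 T6 T2 T3 T1.
T4: 0→16, due 30, lateness -14
T5: 16→31, due 42, lateness -11
T6: 31→44, due 61, lateness -17
T2: 44→53, due 70, lateness -17
T3: 53→60, due 22, lateness 38
T1: 60→65, due 60, lateness 5
Maximum = 38.
EDD (increasing due date): T3 T4 T5 T1 T6 T2.
T3: 0→7, due 22, lateness -15
T4: 7→23, due 30, lateness -7
T5: 23→38, due 42, lateness -4
T1: 38→43, due 60, lateness -17
T6: 43→56, due 61, lateness -5
T2: 56→65, due 70, lateness -5
Maximum = -4.
Difference = 38 − -4 = 42.

42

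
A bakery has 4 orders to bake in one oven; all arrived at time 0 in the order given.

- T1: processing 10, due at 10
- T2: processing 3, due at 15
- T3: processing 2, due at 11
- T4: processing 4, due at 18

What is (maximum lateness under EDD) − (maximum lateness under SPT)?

-8

EDD (increasing due date): T1 T3 T2 T4.
T1: 0→10, due 10, lateness 0
T3: 10→12, due 11, lateness 1
T2: 12→15, due 15, lateness 0
T4: 15→19, due 18, lateness 1
Maximum = 1.
SPT (increasing processing time): T3 T2 T4 T1.
T3: 0→2, due 11, lateness -9
T2: 2→5, due 15, lateness -10
T4: 5→9, due 18, lateness -9
T1: 9→19, due 10, lateness 9
Maximum = 9.
Difference = 1 − 9 = -8.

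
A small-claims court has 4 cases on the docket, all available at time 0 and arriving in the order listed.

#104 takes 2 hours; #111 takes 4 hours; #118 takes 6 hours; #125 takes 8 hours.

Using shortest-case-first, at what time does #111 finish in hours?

SPT (increasing processing time): #104 #111 #118 #125.
#104: 0→2
#111: 2→6

6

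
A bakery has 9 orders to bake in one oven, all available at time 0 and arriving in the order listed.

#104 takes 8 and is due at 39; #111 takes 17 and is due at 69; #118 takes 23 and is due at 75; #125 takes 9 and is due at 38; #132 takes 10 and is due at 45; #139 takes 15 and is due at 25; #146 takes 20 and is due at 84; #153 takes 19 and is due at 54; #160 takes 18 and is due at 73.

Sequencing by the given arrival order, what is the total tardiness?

FIFO (arrival order): #104 #111 #118 #125 #132 #139 #146 #153 #160.
#104: 0→8, due 39, tardiness 0
#111: 8→25, due 69, tardiness 0
#118: 25→48, due 75, tardiness 0
#125: 48→57, due 38, tardiness 19
#132: 57→67, due 45, tardiness 22
#139: 67→82, due 25, tardiness 57
#146: 82→102, due 84, tardiness 18
#153: 102→121, due 54, tardiness 67
#160: 121→139, due 73, tardiness 66
Sum = 0+0+0+19+22+57+18+67+66 = 249.

249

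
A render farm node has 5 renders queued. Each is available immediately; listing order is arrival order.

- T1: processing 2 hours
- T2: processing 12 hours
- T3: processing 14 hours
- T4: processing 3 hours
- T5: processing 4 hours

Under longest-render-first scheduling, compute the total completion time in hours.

LPT (decreasing processing time): T3 T2 T5 T4 T1.
T3: 0→14
T2: 14→26
T5: 26→30
T4: 30→33
T1: 33→35
Sum = 14+26+30+33+35 = 138.

138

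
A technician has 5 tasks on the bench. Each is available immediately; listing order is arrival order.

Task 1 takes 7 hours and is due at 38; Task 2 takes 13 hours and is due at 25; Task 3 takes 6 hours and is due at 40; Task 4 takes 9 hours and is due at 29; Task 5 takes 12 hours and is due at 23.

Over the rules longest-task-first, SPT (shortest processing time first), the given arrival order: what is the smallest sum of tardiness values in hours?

LPT (decreasing processing time): Task 2 Task 5 Task 4 Task 1 Task 3.
Task 2: 0→13, due 25, tardiness 0
Task 5: 13→25, due 23, tardiness 2
Task 4: 25→34, due 29, tardiness 5
Task 1: 34→41, due 38, tardiness 3
Task 3: 41→47, due 40, tardiness 7
Sum = 0+2+5+3+7 = 17.
SPT (increasing processing time): Task 3 Task 1 Task 4 Task 5 Task 2.
Task 3: 0→6, due 40, tardiness 0
Task 1: 6→13, due 38, tardiness 0
Task 4: 13→22, due 29, tardiness 0
Task 5: 22→34, due 23, tardiness 11
Task 2: 34→47, due 25, tardiness 22
Sum = 0+0+0+11+22 = 33.
FIFO (arrival order): Task 1 Task 2 Task 3 Task 4 Task 5.
Task 1: 0→7, due 38, tardiness 0
Task 2: 7→20, due 25, tardiness 0
Task 3: 20→26, due 40, tardiness 0
Task 4: 26→35, due 29, tardiness 6
Task 5: 35→47, due 23, tardiness 24
Sum = 0+0+0+6+24 = 30.
LPT 17, SPT 33, FIFO 30 → minimum 17.

17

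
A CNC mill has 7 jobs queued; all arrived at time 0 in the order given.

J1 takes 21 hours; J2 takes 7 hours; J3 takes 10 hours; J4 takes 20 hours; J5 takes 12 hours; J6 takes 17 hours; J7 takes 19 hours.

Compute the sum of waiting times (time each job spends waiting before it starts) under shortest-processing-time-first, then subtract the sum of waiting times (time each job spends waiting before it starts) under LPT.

SPT (increasing processing time): J2 J3 J5 J6 J7 J4 J1.
J2: waits 0, runs 0→7
J3: waits 7, runs 7→17
J5: waits 17, runs 17→29
J6: waits 29, runs 29→46
J7: waits 46, runs 46→65
J4: waits 65, runs 65→85
J1: waits 85, runs 85→106
Sum = 0+7+17+29+46+65+85 = 249.
LPT (decreasing processing time): J1 J4 J7 J6 J5 J3 J2.
J1: waits 0, runs 0→21
J4: waits 21, runs 21→41
J7: waits 41, runs 41→60
J6: waits 60, runs 60→77
J5: waits 77, runs 77→89
J3: waits 89, runs 89→99
J2: waits 99, runs 99→106
Sum = 0+21+41+60+77+89+99 = 387.
Difference = 249 − 387 = -138.

-138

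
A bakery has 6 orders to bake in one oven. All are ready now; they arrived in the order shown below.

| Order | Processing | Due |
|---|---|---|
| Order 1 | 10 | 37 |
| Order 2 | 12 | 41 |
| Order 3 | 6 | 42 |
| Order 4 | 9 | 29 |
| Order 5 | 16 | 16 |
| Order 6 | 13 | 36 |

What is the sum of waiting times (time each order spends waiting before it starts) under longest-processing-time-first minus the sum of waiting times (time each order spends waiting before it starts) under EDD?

10

LPT (decreasing processing time): Order 5 Order 6 Order 2 Order 1 Order 4 Order 3.
Order 5: waits 0, runs 0→16
Order 6: waits 16, runs 16→29
Order 2: waits 29, runs 29→41
Order 1: waits 41, runs 41→51
Order 4: waits 51, runs 51→60
Order 3: waits 60, runs 60→66
Sum = 0+16+29+41+51+60 = 197.
EDD (increasing due date): Order 5 Order 4 Order 6 Order 1 Order 2 Order 3.
Order 5: waits 0, runs 0→16
Order 4: waits 16, runs 16→25
Order 6: waits 25, runs 25→38
Order 1: waits 38, runs 38→48
Order 2: waits 48, runs 48→60
Order 3: waits 60, runs 60→66
Sum = 0+16+25+38+48+60 = 187.
Difference = 197 − 187 = 10.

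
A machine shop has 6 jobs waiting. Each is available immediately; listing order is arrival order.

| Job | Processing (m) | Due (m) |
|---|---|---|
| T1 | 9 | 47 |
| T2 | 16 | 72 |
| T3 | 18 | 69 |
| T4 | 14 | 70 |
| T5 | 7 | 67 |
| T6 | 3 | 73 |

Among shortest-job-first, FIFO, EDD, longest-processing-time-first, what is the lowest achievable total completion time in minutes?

181

SPT (increasing processing time): T6 T5 T1 T4 T2 T3.
T6: 0→3
T5: 3→10
T1: 10→19
T4: 19→33
T2: 33→49
T3: 49→67
Sum = 3+10+19+33+49+67 = 181.
FIFO (arrival order): T1 T2 T3 T4 T5 T6.
T1: 0→9
T2: 9→25
T3: 25→43
T4: 43→57
T5: 57→64
T6: 64→67
Sum = 9+25+43+57+64+67 = 265.
EDD (increasing due date): T1 T5 T3 T4 T2 T6.
T1: 0→9
T5: 9→16
T3: 16→34
T4: 34→48
T2: 48→64
T6: 64→67
Sum = 9+16+34+48+64+67 = 238.
LPT (decreasing processing time): T3 T2 T4 T1 T5 T6.
T3: 0→18
T2: 18→34
T4: 34→48
T1: 48→57
T5: 57→64
T6: 64→67
Sum = 18+34+48+57+64+67 = 288.
SPT 181, FIFO 265, EDD 238, LPT 288 → minimum 181.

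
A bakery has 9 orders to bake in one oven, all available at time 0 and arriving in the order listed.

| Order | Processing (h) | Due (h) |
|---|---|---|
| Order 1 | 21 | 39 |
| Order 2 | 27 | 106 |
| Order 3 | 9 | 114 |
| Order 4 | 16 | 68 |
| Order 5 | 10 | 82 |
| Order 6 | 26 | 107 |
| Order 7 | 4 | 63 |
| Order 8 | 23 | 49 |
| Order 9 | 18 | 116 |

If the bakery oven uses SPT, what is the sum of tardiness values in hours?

159

SPT (increasing processing time): Order 7 Order 3 Order 5 Order 4 Order 9 Order 1 Order 8 Order 6 Order 2.
Order 7: 0→4, due 63, tardiness 0
Order 3: 4→13, due 114, tardiness 0
Order 5: 13→23, due 82, tardiness 0
Order 4: 23→39, due 68, tardiness 0
Order 9: 39→57, due 116, tardiness 0
Order 1: 57→78, due 39, tardiness 39
Order 8: 78→101, due 49, tardiness 52
Order 6: 101→127, due 107, tardiness 20
Order 2: 127→154, due 106, tardiness 48
Sum = 0+0+0+0+0+39+52+20+48 = 159.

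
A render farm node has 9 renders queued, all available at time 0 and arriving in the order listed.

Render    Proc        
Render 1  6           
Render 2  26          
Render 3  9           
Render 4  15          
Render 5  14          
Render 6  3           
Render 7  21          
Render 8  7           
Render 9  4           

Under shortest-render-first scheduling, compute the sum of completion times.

SPT (increasing processing time): Render 6 Render 9 Render 1 Render 8 Render 3 Render 5 Render 4 Render 7 Render 2.
Render 6: 0→3
Render 9: 3→7
Render 1: 7→13
Render 8: 13→20
Render 3: 20→29
Render 5: 29→43
Render 4: 43→58
Render 7: 58→79
Render 2: 79→105
Sum = 3+7+13+20+29+43+58+79+105 = 357.

357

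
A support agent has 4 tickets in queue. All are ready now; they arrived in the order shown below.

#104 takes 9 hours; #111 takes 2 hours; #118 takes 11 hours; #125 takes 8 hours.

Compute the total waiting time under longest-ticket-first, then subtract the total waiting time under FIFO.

17

LPT (decreasing processing time): #118 #104 #125 #111.
#118: waits 0, runs 0→11
#104: waits 11, runs 11→20
#125: waits 20, runs 20→28
#111: waits 28, runs 28→30
Sum = 0+11+20+28 = 59.
FIFO (arrival order): #104 #111 #118 #125.
#104: waits 0, runs 0→9
#111: waits 9, runs 9→11
#118: waits 11, runs 11→22
#125: waits 22, runs 22→30
Sum = 0+9+11+22 = 42.
Difference = 59 − 42 = 17.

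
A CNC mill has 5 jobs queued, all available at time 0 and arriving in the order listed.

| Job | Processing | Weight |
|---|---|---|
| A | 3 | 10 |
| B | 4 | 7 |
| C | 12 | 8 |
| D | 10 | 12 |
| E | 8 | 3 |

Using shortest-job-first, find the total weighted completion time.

SPT (increasing processing time): A B E D C.
A: finishes 3, weight 10, w·C = 30
B: finishes 7, weight 7, w·C = 49
E: finishes 15, weight 3, w·C = 45
D: finishes 25, weight 12, w·C = 300
C: finishes 37, weight 8, w·C = 296
Sum = 30+49+45+300+296 = 720.

720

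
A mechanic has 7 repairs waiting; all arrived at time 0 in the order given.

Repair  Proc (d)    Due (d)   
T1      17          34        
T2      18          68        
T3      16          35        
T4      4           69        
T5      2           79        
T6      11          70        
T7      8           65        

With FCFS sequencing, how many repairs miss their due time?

2

FIFO (arrival order): T1 T2 T3 T4 T5 T6 T7.
T1: 0→17, due 34, tardiness 0
T2: 17→35, due 68, tardiness 0
T3: 35→51, due 35, tardiness 16
T4: 51→55, due 69, tardiness 0
T5: 55→57, due 79, tardiness 0
T6: 57→68, due 70, tardiness 0
T7: 68→76, due 65, tardiness 11
Late repairs: 2.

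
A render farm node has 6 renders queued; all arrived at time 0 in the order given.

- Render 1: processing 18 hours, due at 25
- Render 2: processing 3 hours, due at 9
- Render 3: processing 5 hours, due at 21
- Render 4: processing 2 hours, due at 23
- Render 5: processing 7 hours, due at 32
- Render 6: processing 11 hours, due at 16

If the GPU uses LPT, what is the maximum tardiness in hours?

35

LPT (decreasing processing time): Render 1 Render 6 Render 5 Render 3 Render 2 Render 4.
Render 1: 0→18, due 25, tardiness 0
Render 6: 18→29, due 16, tardiness 13
Render 5: 29→36, due 32, tardiness 4
Render 3: 36→41, due 21, tardiness 20
Render 2: 41→44, due 9, tardiness 35
Render 4: 44→46, due 23, tardiness 23
Maximum = 35.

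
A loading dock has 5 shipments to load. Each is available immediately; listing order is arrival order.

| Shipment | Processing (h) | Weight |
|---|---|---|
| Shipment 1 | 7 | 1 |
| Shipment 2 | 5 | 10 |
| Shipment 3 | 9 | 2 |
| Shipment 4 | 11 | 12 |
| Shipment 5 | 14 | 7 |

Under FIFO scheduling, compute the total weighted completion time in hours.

875

FIFO (arrival order): Shipment 1 Shipment 2 Shipment 3 Shipment 4 Shipment 5.
Shipment 1: finishes 7, weight 1, w·C = 7
Shipment 2: finishes 12, weight 10, w·C = 120
Shipment 3: finishes 21, weight 2, w·C = 42
Shipment 4: finishes 32, weight 12, w·C = 384
Shipment 5: finishes 46, weight 7, w·C = 322
Sum = 7+120+42+384+322 = 875.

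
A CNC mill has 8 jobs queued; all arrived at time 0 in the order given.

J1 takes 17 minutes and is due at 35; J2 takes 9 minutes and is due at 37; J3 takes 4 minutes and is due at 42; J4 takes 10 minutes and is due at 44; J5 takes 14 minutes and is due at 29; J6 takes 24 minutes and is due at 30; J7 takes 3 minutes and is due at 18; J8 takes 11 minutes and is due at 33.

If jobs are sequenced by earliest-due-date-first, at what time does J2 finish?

EDD (increasing due date): J7 J5 J6 J8 J1 J2 J3 J4.
J7: 0→3
J5: 3→17
J6: 17→41
J8: 41→52
J1: 52→69
J2: 69→78

78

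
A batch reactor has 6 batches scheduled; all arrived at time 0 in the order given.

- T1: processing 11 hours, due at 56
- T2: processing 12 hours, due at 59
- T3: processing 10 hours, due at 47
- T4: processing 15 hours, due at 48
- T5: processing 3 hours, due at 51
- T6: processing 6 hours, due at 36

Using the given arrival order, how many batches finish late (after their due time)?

FIFO (arrival order): T1 T2 T3 T4 T5 T6.
T1: 0→11, due 56, tardiness 0
T2: 11→23, due 59, tardiness 0
T3: 23→33, due 47, tardiness 0
T4: 33→48, due 48, tardiness 0
T5: 48→51, due 51, tardiness 0
T6: 51→57, due 36, tardiness 21
Late batches: 1.

1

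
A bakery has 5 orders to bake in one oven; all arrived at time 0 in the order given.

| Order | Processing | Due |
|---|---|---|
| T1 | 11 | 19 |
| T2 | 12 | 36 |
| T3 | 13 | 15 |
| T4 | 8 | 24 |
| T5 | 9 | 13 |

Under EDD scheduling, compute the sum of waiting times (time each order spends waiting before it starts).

105

EDD (increasing due date): T5 T3 T1 T4 T2.
T5: waits 0, runs 0→9
T3: waits 9, runs 9→22
T1: waits 22, runs 22→33
T4: waits 33, runs 33→41
T2: waits 41, runs 41→53
Sum = 0+9+22+33+41 = 105.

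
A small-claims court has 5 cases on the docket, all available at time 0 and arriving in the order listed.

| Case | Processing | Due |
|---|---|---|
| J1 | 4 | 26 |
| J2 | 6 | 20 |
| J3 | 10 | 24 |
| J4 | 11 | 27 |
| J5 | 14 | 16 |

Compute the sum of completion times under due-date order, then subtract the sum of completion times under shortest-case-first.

EDD (increasing due date): J5 J2 J3 J1 J4.
J5: 0→14
J2: 14→20
J3: 20→30
J1: 30→34
J4: 34→45
Sum = 14+20+30+34+45 = 143.
SPT (increasing processing time): J1 J2 J3 J4 J5.
J1: 0→4
J2: 4→10
J3: 10→20
J4: 20→31
J5: 31→45
Sum = 4+10+20+31+45 = 110.
Difference = 143 − 110 = 33.

33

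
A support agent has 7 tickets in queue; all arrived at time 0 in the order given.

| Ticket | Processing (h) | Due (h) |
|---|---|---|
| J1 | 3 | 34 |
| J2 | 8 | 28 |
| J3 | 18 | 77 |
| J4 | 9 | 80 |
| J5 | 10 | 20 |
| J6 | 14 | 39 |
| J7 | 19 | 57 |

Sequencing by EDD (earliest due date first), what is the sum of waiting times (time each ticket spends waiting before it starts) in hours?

210

EDD (increasing due date): J5 J2 J1 J6 J7 J3 J4.
J5: waits 0, runs 0→10
J2: waits 10, runs 10→18
J1: waits 18, runs 18→21
J6: waits 21, runs 21→35
J7: waits 35, runs 35→54
J3: waits 54, runs 54→72
J4: waits 72, runs 72→81
Sum = 0+10+18+21+35+54+72 = 210.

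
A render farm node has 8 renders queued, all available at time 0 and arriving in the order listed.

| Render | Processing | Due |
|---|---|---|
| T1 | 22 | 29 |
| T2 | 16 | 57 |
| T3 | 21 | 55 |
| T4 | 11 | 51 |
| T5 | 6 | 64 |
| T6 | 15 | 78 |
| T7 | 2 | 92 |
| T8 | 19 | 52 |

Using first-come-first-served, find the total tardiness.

FIFO (arrival order): T1 T2 T3 T4 T5 T6 T7 T8.
T1: 0→22, due 29, tardiness 0
T2: 22→38, due 57, tardiness 0
T3: 38→59, due 55, tardiness 4
T4: 59→70, due 51, tardiness 19
T5: 70→76, due 64, tardiness 12
T6: 76→91, due 78, tardiness 13
T7: 91→93, due 92, tardiness 1
T8: 93→112, due 52, tardiness 60
Sum = 0+0+4+19+12+13+1+60 = 109.

109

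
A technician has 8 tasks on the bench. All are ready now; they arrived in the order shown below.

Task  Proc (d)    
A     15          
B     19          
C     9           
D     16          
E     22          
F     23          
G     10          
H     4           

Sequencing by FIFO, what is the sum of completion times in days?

568

FIFO (arrival order): A B C D E F G H.
A: 0→15
B: 15→34
C: 34→43
D: 43→59
E: 59→81
F: 81→104
G: 104→114
H: 114→118
Sum = 15+34+43+59+81+104+114+118 = 568.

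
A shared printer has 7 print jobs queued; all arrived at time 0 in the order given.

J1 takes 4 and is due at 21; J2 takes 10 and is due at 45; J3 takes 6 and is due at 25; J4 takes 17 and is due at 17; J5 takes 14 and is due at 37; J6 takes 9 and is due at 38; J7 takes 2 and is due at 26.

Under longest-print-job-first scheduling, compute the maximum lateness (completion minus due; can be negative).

39

LPT (decreasing processing time): J4 J5 J2 J6 J3 J1 J7.
J4: 0→17, due 17, lateness 0
J5: 17→31, due 37, lateness -6
J2: 31→41, due 45, lateness -4
J6: 41→50, due 38, lateness 12
J3: 50→56, due 25, lateness 31
J1: 56→60, due 21, lateness 39
J7: 60→62, due 26, lateness 36
Maximum = 39.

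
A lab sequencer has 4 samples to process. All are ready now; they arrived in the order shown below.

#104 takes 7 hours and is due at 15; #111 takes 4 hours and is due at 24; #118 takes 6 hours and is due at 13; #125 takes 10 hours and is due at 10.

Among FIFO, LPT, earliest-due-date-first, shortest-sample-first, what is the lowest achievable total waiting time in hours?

31

FIFO (arrival order): #104 #111 #118 #125.
#104: waits 0, runs 0→7
#111: waits 7, runs 7→11
#118: waits 11, runs 11→17
#125: waits 17, runs 17→27
Sum = 0+7+11+17 = 35.
LPT (decreasing processing time): #125 #104 #118 #111.
#125: waits 0, runs 0→10
#104: waits 10, runs 10→17
#118: waits 17, runs 17→23
#111: waits 23, runs 23→27
Sum = 0+10+17+23 = 50.
EDD (increasing due date): #125 #118 #104 #111.
#125: waits 0, runs 0→10
#118: waits 10, runs 10→16
#104: waits 16, runs 16→23
#111: waits 23, runs 23→27
Sum = 0+10+16+23 = 49.
SPT (increasing processing time): #111 #118 #104 #125.
#111: waits 0, runs 0→4
#118: waits 4, runs 4→10
#104: waits 10, runs 10→17
#125: waits 17, runs 17→27
Sum = 0+4+10+17 = 31.
FIFO 35, LPT 50, EDD 49, SPT 31 → minimum 31.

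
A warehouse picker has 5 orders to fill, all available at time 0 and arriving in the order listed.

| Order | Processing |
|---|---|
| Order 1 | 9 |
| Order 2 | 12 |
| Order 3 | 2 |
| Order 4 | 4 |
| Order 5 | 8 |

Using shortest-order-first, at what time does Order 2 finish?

SPT (increasing processing time): Order 3 Order 4 Order 5 Order 1 Order 2.
Order 3: 0→2
Order 4: 2→6
Order 5: 6→14
Order 1: 14→23
Order 2: 23→35

35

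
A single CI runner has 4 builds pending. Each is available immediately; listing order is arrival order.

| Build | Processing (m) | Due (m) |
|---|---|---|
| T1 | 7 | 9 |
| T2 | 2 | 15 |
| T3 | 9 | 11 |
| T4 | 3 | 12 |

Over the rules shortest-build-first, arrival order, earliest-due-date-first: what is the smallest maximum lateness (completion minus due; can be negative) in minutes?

SPT (increasing processing time): T2 T4 T1 T3.
T2: 0→2, due 15, lateness -13
T4: 2→5, due 12, lateness -7
T1: 5→12, due 9, lateness 3
T3: 12→21, due 11, lateness 10
Maximum = 10.
FIFO (arrival order): T1 T2 T3 T4.
T1: 0→7, due 9, lateness -2
T2: 7→9, due 15, lateness -6
T3: 9→18, due 11, lateness 7
T4: 18→21, due 12, lateness 9
Maximum = 9.
EDD (increasing due date): T1 T3 T4 T2.
T1: 0→7, due 9, lateness -2
T3: 7→16, due 11, lateness 5
T4: 16→19, due 12, lateness 7
T2: 19→21, due 15, lateness 6
Maximum = 7.
SPT 10, FIFO 9, EDD 7 → minimum 7.

7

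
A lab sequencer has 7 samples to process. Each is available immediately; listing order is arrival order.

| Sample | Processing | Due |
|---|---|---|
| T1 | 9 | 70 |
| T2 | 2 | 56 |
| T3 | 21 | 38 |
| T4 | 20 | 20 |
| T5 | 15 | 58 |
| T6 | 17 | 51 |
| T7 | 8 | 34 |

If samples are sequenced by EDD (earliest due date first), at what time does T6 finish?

EDD (increasing due date): T4 T7 T3 T6 T2 T5 T1.
T4: 0→20
T7: 20→28
T3: 28→49
T6: 49→66

66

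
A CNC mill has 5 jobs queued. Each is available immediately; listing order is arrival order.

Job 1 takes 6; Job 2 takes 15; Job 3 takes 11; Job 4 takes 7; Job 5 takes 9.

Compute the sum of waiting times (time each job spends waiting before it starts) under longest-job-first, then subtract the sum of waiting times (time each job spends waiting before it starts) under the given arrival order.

20

LPT (decreasing processing time): Job 2 Job 3 Job 5 Job 4 Job 1.
Job 2: waits 0, runs 0→15
Job 3: waits 15, runs 15→26
Job 5: waits 26, runs 26→35
Job 4: waits 35, runs 35→42
Job 1: waits 42, runs 42→48
Sum = 0+15+26+35+42 = 118.
FIFO (arrival order): Job 1 Job 2 Job 3 Job 4 Job 5.
Job 1: waits 0, runs 0→6
Job 2: waits 6, runs 6→21
Job 3: waits 21, runs 21→32
Job 4: waits 32, runs 32→39
Job 5: waits 39, runs 39→48
Sum = 0+6+21+32+39 = 98.
Difference = 118 − 98 = 20.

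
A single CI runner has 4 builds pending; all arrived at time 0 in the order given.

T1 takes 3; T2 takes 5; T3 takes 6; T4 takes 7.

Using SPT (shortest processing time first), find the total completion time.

46

SPT (increasing processing time): T1 T2 T3 T4.
T1: 0→3
T2: 3→8
T3: 8→14
T4: 14→21
Sum = 3+8+14+21 = 46.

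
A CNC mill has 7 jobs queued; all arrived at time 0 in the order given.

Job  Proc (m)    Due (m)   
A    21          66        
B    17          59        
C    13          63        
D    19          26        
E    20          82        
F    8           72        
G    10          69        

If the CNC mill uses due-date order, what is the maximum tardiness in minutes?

26

EDD (increasing due date): D B C A G F E.
D: 0→19, due 26, tardiness 0
B: 19→36, due 59, tardiness 0
C: 36→49, due 63, tardiness 0
A: 49→70, due 66, tardiness 4
G: 70→80, due 69, tardiness 11
F: 80→88, due 72, tardiness 16
E: 88→108, due 82, tardiness 26
Maximum = 26.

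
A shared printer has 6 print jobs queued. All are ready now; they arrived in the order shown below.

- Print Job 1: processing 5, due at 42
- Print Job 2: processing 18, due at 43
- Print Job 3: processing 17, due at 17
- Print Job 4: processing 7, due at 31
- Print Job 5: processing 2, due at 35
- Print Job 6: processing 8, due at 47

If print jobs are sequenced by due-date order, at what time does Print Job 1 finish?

31

EDD (increasing due date): Print Job 3 Print Job 4 Print Job 5 Print Job 1 Print Job 2 Print Job 6.
Print Job 3: 0→17
Print Job 4: 17→24
Print Job 5: 24→26
Print Job 1: 26→31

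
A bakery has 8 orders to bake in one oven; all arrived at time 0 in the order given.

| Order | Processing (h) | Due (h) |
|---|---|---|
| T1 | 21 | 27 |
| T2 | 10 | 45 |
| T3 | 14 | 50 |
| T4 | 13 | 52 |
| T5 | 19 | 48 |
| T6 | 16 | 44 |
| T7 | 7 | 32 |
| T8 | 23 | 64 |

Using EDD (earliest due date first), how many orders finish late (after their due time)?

EDD (increasing due date): T1 T7 T6 T2 T5 T3 T4 T8.
T1: 0→21, due 27, tardiness 0
T7: 21→28, due 32, tardiness 0
T6: 28→44, due 44, tardiness 0
T2: 44→54, due 45, tardiness 9
T5: 54→73, due 48, tardiness 25
T3: 73→87, due 50, tardiness 37
T4: 87→100, due 52, tardiness 48
T8: 100→123, due 64, tardiness 59
Late orders: 5.

5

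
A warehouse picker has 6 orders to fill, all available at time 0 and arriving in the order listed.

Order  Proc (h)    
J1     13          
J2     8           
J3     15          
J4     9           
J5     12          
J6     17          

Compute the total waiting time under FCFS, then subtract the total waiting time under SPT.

FIFO (arrival order): J1 J2 J3 J4 J5 J6.
J1: waits 0, runs 0→13
J2: waits 13, runs 13→21
J3: waits 21, runs 21→36
J4: waits 36, runs 36→45
J5: waits 45, runs 45→57
J6: waits 57, runs 57→74
Sum = 0+13+21+36+45+57 = 172.
SPT (increasing processing time): J2 J4 J5 J1 J3 J6.
J2: waits 0, runs 0→8
J4: waits 8, runs 8→17
J5: waits 17, runs 17→29
J1: waits 29, runs 29→42
J3: waits 42, runs 42→57
J6: waits 57, runs 57→74
Sum = 0+8+17+29+42+57 = 153.
Difference = 172 − 153 = 19.

19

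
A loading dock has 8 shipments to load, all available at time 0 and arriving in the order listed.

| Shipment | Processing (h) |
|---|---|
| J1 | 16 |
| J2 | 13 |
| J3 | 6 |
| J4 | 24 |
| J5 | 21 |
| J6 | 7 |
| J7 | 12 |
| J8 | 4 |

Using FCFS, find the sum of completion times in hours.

FIFO (arrival order): J1 J2 J3 J4 J5 J6 J7 J8.
J1: 0→16
J2: 16→29
J3: 29→35
J4: 35→59
J5: 59→80
J6: 80→87
J7: 87→99
J8: 99→103
Sum = 16+29+35+59+80+87+99+103 = 508.

508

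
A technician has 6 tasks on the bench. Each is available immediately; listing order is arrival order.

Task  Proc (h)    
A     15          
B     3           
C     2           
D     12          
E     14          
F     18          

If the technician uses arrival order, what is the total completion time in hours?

FIFO (arrival order): A B C D E F.
A: 0→15
B: 15→18
C: 18→20
D: 20→32
E: 32→46
F: 46→64
Sum = 15+18+20+32+46+64 = 195.

195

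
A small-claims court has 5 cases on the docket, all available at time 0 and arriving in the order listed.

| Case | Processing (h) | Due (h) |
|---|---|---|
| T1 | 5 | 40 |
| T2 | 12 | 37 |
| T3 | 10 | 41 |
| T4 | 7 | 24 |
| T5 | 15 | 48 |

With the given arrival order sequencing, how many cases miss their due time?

2

FIFO (arrival order): T1 T2 T3 T4 T5.
T1: 0→5, due 40, tardiness 0
T2: 5→17, due 37, tardiness 0
T3: 17→27, due 41, tardiness 0
T4: 27→34, due 24, tardiness 10
T5: 34→49, due 48, tardiness 1
Late cases: 2.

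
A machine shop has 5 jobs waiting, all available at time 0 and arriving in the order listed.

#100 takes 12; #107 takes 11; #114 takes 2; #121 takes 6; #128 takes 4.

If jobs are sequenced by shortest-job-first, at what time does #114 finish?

SPT (increasing processing time): #114 #128 #121 #107 #100.
#114: 0→2

2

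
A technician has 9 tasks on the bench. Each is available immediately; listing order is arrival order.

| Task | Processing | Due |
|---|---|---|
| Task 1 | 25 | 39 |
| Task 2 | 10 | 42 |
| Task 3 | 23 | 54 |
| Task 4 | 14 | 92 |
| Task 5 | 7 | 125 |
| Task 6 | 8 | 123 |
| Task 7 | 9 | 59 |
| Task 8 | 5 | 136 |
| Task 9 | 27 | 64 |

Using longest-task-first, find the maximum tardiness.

57

LPT (decreasing processing time): Task 9 Task 1 Task 3 Task 4 Task 2 Task 7 Task 6 Task 5 Task 8.
Task 9: 0→27, due 64, tardiness 0
Task 1: 27→52, due 39, tardiness 13
Task 3: 52→75, due 54, tardiness 21
Task 4: 75→89, due 92, tardiness 0
Task 2: 89→99, due 42, tardiness 57
Task 7: 99→108, due 59, tardiness 49
Task 6: 108→116, due 123, tardiness 0
Task 5: 116→123, due 125, tardiness 0
Task 8: 123→128, due 136, tardiness 0
Maximum = 57.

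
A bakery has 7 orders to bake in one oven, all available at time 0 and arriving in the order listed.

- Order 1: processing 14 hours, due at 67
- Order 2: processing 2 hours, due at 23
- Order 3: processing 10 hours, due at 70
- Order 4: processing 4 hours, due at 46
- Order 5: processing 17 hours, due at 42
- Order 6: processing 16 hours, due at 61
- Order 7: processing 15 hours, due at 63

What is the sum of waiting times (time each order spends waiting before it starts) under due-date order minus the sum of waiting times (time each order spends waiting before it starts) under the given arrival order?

EDD (increasing due date): Order 2 Order 5 Order 4 Order 6 Order 7 Order 1 Order 3.
Order 2: waits 0, runs 0→2
Order 5: waits 2, runs 2→19
Order 4: waits 19, runs 19→23
Order 6: waits 23, runs 23→39
Order 7: waits 39, runs 39→54
Order 1: waits 54, runs 54→68
Order 3: waits 68, runs 68→78
Sum = 0+2+19+23+39+54+68 = 205.
FIFO (arrival order): Order 1 Order 2 Order 3 Order 4 Order 5 Order 6 Order 7.
Order 1: waits 0, runs 0→14
Order 2: waits 14, runs 14→16
Order 3: waits 16, runs 16→26
Order 4: waits 26, runs 26→30
Order 5: waits 30, runs 30→47
Order 6: waits 47, runs 47→63
Order 7: waits 63, runs 63→78
Sum = 0+14+16+26+30+47+63 = 196.
Difference = 205 − 196 = 9.

9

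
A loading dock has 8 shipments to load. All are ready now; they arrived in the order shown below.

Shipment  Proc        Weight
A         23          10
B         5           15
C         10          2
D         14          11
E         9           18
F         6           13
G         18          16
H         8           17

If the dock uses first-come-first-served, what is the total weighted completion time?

6208

FIFO (arrival order): A B C D E F G H.
A: finishes 23, weight 10, w·C = 230
B: finishes 28, weight 15, w·C = 420
C: finishes 38, weight 2, w·C = 76
D: finishes 52, weight 11, w·C = 572
E: finishes 61, weight 18, w·C = 1098
F: finishes 67, weight 13, w·C = 871
G: finishes 85, weight 16, w·C = 1360
H: finishes 93, weight 17, w·C = 1581
Sum = 230+420+76+572+1098+871+1360+1581 = 6208.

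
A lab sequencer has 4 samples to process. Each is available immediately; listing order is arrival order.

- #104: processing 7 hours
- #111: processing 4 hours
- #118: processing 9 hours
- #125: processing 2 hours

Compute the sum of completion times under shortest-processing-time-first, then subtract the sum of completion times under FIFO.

-17

SPT (increasing processing time): #125 #111 #104 #118.
#125: 0→2
#111: 2→6
#104: 6→13
#118: 13→22
Sum = 2+6+13+22 = 43.
FIFO (arrival order): #104 #111 #118 #125.
#104: 0→7
#111: 7→11
#118: 11→20
#125: 20→22
Sum = 7+11+20+22 = 60.
Difference = 43 − 60 = -17.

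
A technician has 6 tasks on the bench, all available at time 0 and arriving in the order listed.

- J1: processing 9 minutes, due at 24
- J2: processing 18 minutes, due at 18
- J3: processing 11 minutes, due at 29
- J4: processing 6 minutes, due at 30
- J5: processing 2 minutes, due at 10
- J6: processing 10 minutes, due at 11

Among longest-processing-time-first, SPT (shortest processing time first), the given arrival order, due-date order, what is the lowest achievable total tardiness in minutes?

63

LPT (decreasing processing time): J2 J3 J6 J1 J4 J5.
J2: 0→18, due 18, tardiness 0
J3: 18→29, due 29, tardiness 0
J6: 29→39, due 11, tardiness 28
J1: 39→48, due 24, tardiness 24
J4: 48→54, due 30, tardiness 24
J5: 54→56, due 10, tardiness 46
Sum = 0+0+28+24+24+46 = 122.
SPT (increasing processing time): J5 J4 J1 J6 J3 J2.
J5: 0→2, due 10, tardiness 0
J4: 2→8, due 30, tardiness 0
J1: 8→17, due 24, tardiness 0
J6: 17→27, due 11, tardiness 16
J3: 27→38, due 29, tardiness 9
J2: 38→56, due 18, tardiness 38
Sum = 0+0+0+16+9+38 = 63.
FIFO (arrival order): J1 J2 J3 J4 J5 J6.
J1: 0→9, due 24, tardiness 0
J2: 9→27, due 18, tardiness 9
J3: 27→38, due 29, tardiness 9
J4: 38→44, due 30, tardiness 14
J5: 44→46, due 10, tardiness 36
J6: 46→56, due 11, tardiness 45
Sum = 0+9+9+14+36+45 = 113.
EDD (increasing due date): J5 J6 J2 J1 J3 J4.
J5: 0→2, due 10, tardiness 0
J6: 2→12, due 11, tardiness 1
J2: 12→30, due 18, tardiness 12
J1: 30→39, due 24, tardiness 15
J3: 39→50, due 29, tardiness 21
J4: 50→56, due 30, tardiness 26
Sum = 0+1+12+15+21+26 = 75.
LPT 122, SPT 63, FIFO 113, EDD 75 → minimum 63.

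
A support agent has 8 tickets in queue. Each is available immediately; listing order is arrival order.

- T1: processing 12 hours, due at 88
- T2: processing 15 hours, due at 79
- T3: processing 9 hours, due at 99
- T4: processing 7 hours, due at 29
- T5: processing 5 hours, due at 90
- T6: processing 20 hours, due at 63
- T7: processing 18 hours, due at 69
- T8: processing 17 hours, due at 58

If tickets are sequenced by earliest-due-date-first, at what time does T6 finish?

EDD (increasing due date): T4 T8 T6 T7 T2 T1 T5 T3.
T4: 0→7
T8: 7→24
T6: 24→44

44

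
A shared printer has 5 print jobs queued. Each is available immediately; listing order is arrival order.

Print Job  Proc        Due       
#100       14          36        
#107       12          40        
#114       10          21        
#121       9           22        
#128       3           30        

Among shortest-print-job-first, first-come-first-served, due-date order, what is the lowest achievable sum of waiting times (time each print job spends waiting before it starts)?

71

SPT (increasing processing time): #128 #121 #114 #107 #100.
#128: waits 0, runs 0→3
#121: waits 3, runs 3→12
#114: waits 12, runs 12→22
#107: waits 22, runs 22→34
#100: waits 34, runs 34→48
Sum = 0+3+12+22+34 = 71.
FIFO (arrival order): #100 #107 #114 #121 #128.
#100: waits 0, runs 0→14
#107: waits 14, runs 14→26
#114: waits 26, runs 26→36
#121: waits 36, runs 36→45
#128: waits 45, runs 45→48
Sum = 0+14+26+36+45 = 121.
EDD (increasing due date): #114 #121 #128 #100 #107.
#114: waits 0, runs 0→10
#121: waits 10, runs 10→19
#128: waits 19, runs 19→22
#100: waits 22, runs 22→36
#107: waits 36, runs 36→48
Sum = 0+10+19+22+36 = 87.
SPT 71, FIFO 121, EDD 87 → minimum 71.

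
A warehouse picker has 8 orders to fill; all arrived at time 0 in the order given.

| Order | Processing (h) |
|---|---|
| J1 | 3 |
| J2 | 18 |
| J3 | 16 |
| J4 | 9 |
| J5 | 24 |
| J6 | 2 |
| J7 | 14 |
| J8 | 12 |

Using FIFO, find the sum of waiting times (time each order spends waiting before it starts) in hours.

335

FIFO (arrival order): J1 J2 J3 J4 J5 J6 J7 J8.
J1: waits 0, runs 0→3
J2: waits 3, runs 3→21
J3: waits 21, runs 21→37
J4: waits 37, runs 37→46
J5: waits 46, runs 46→70
J6: waits 70, runs 70→72
J7: waits 72, runs 72→86
J8: waits 86, runs 86→98
Sum = 0+3+21+37+46+70+72+86 = 335.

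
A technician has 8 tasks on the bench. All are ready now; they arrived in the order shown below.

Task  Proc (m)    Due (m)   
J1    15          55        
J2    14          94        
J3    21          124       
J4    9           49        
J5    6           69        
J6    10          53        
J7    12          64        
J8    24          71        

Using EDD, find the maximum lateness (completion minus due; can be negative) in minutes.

5

EDD (increasing due date): J4 J6 J1 J7 J5 J8 J2 J3.
J4: 0→9, due 49, lateness -40
J6: 9→19, due 53, lateness -34
J1: 19→34, due 55, lateness -21
J7: 34→46, due 64, lateness -18
J5: 46→52, due 69, lateness -17
J8: 52→76, due 71, lateness 5
J2: 76→90, due 94, lateness -4
J3: 90→111, due 124, lateness -13
Maximum = 5.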